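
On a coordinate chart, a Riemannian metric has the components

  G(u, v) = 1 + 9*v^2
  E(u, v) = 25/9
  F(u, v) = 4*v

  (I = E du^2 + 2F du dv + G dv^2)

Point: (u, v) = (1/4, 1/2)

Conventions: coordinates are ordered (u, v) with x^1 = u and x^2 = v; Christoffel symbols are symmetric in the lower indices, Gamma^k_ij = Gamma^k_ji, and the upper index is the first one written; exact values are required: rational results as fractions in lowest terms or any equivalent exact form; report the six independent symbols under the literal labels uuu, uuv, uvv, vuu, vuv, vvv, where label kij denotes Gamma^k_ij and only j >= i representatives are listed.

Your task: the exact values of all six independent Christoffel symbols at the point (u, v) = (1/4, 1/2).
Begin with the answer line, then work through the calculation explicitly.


Answer: Gamma_uuu = 0, Gamma_uuv = 0, Gamma_uvv = 144/181, Gamma_vuu = 0, Gamma_vuv = 0, Gamma_vvv = 162/181

E = 25/9, F = 2, G = 13/4 at the point
E_u = 0, E_v = 0, F_u = 0, F_v = 4, G_u = 0, G_v = 9
EG - F^2 = 181/36;  g^inv = (36/181) * [[13/4, -2], [-2, 25/9]]
first-kind symbols [ij,l] = (1/2)(d_i g_jl + d_j g_il - d_l g_ij): [uu,u] = E_u/2 = 0, [uu,v] = F_u - E_v/2 = 0, [uv,u] = E_v/2 = 0, [uv,v] = G_u/2 = 0, [vv,u] = F_v - G_u/2 = 4, [vv,v] = G_v/2 = 9/2
Gamma^u_ij = (G*[ij,u] - F*[ij,v])/(EG - F^2), Gamma^v_ij = (E*[ij,v] - F*[ij,u])/(EG - F^2)


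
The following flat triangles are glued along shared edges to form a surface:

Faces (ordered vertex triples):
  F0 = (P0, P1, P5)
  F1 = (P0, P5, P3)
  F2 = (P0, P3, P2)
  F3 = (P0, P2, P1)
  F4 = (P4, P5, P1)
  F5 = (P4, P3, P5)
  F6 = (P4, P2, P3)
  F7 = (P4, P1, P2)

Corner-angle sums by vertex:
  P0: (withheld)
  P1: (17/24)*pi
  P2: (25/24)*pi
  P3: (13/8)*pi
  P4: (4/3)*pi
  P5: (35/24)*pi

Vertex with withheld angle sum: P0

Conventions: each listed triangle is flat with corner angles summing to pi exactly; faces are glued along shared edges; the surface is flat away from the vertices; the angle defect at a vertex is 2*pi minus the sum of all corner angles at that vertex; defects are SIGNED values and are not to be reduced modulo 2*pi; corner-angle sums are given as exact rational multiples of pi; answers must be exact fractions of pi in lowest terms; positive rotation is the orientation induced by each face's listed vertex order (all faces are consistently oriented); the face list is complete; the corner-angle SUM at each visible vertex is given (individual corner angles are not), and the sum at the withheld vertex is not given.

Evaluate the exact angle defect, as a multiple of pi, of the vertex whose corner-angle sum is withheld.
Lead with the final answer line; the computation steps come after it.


Answer: defect(P0) = pi/6

V = 6, E = 12, F = 8; chi = V - E + F = 2
Gauss-Bonnet: total defect = 2*pi*chi = 4*pi; visible defects sum to (23/6)*pi


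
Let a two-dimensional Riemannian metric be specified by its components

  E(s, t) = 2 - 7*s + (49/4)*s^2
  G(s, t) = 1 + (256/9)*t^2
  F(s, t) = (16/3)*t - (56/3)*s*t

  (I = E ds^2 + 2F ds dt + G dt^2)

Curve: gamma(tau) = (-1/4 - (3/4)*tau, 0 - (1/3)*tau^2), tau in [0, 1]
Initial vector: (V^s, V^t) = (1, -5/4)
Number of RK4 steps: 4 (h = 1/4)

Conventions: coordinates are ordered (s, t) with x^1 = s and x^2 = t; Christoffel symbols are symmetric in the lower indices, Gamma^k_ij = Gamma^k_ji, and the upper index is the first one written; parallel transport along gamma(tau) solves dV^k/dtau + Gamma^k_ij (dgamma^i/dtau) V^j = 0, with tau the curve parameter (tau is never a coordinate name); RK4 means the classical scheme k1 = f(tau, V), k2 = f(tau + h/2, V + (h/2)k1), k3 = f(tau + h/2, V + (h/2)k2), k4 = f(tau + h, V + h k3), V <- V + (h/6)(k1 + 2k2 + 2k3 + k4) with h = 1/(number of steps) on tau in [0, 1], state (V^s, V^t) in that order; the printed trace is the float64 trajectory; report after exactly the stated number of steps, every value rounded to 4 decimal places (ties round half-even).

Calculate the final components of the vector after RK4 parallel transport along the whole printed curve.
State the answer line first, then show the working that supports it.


Answer: V^s = 0.0495, V^t = -1.1121

gamma'(tau) = (-3/4, -(2/3)*tau); f(tau, V)^k = -Gamma^k_ij(gamma(tau)) gamma'^i(tau) V^j; h = 1/4; intermediate values shown to 6 dp
curve data and Christoffel symbols at the stage parameters:
  tau = 0.000000: gamma = (-0.250000, 0.000000), gamma' = (-0.750000, 0.000000); Gamma_sss = -1.453287, Gamma_sst = 0.000000, Gamma_stt = 2.214533, Gamma_tss = 0.000000, Gamma_tst = 0.000000, Gamma_ttt = 0.000000
  tau = 0.125000: gamma = (-0.343750, -0.005208), gamma' = (-0.750000, -0.083333); Gamma_sss = -1.317089, Gamma_sst = 0.000000, Gamma_stt = 2.006992, Gamma_tss = 0.016606, Gamma_tst = 0.000000, Gamma_ttt = -0.025305
  tau = 0.250000: gamma = (-0.437500, -0.020833), gamma' = (-0.750000, -0.166667); Gamma_sss = -1.194055, Gamma_sst = 0.000000, Gamma_stt = 1.819512, Gamma_tss = 0.052414, Gamma_tst = 0.000000, Gamma_ttt = -0.079869
  tau = 0.375000: gamma = (-0.531250, -0.046875), gamma' = (-0.750000, -0.250000); Gamma_sss = -1.083269, Gamma_sst = 0.000000, Gamma_stt = 1.650696, Gamma_tss = 0.094712, Gamma_tst = 0.000000, Gamma_ttt = -0.144323
  tau = 0.500000: gamma = (-0.625000, -0.083333), gamma' = (-0.750000, -0.333333); Gamma_sss = -0.982264, Gamma_sst = 0.000000, Gamma_stt = 1.496784, Gamma_tss = 0.136961, Gamma_tst = 0.000000, Gamma_ttt = -0.208702
  tau = 0.625000: gamma = (-0.718750, -0.130208), gamma' = (-0.750000, -0.416667); Gamma_sss = -0.888947, Gamma_sst = 0.000000, Gamma_stt = 1.354586, Gamma_tss = 0.175594, Gamma_tst = 0.000000, Gamma_ttt = -0.267572
  tau = 0.750000: gamma = (-0.812500, -0.187500), gamma' = (-0.750000, -0.500000); Gamma_sss = -0.802003, Gamma_sst = 0.000000, Gamma_stt = 1.222099, Gamma_tss = 0.208651, Gamma_tst = 0.000000, Gamma_ttt = -0.317945
  tau = 0.875000: gamma = (-0.906250, -0.255208), gamma' = (-0.750000, -0.583333); Gamma_sss = -0.720810, Gamma_sst = 0.000000, Gamma_stt = 1.098377, Gamma_tss = 0.235171, Gamma_tst = 0.000000, Gamma_ttt = -0.358355
  tau = 1.000000: gamma = (-1.000000, -0.333333), gamma' = (-0.750000, -0.666667); Gamma_sss = -0.645214, Gamma_sst = 0.000000, Gamma_stt = 0.983184, Gamma_tss = 0.254899, Gamma_tst = 0.000000, Gamma_ttt = -0.388418
step 0: V^s = 1.0000, V^t = -1.2500
step 1: k1 = (-1.089965, 0.000000), k2 = (-1.062293, 0.013394), k3 = (-1.065429, 0.013433), k4 = (-1.035054, 0.045434); V <- V + (h/6)(k1 + 2k2 + 2k3 + k4): V^s = 0.7341, V^t = -1.2459
step 2: k1 = (-1.035272, 0.045444), k2 = (-1.003116, 0.087704), k3 = (-1.004201, 0.087799), k4 = (-0.966545, 0.134769); V <- V + (h/6)(k1 + 2k2 + 2k3 + k4): V^s = 0.4835, V^t = -1.2237
step 3: k1 = (-0.966722, 0.134793), k2 = (-0.922944, 0.182310), k3 = (-0.923240, 0.182368), k4 = (-0.871876, 0.226829); V <- V + (h/6)(k1 + 2k2 + 2k3 + k4): V^s = 0.2530, V^t = -1.1783
step 4: k1 = (-0.872170, 0.226906), k2 = (-0.814613, 0.265775), k3 = (-0.815389, 0.266028), k4 = (-0.752506, 0.297286); V <- V + (h/6)(k1 + 2k2 + 2k3 + k4): V^s = 0.0495, V^t = -1.1121


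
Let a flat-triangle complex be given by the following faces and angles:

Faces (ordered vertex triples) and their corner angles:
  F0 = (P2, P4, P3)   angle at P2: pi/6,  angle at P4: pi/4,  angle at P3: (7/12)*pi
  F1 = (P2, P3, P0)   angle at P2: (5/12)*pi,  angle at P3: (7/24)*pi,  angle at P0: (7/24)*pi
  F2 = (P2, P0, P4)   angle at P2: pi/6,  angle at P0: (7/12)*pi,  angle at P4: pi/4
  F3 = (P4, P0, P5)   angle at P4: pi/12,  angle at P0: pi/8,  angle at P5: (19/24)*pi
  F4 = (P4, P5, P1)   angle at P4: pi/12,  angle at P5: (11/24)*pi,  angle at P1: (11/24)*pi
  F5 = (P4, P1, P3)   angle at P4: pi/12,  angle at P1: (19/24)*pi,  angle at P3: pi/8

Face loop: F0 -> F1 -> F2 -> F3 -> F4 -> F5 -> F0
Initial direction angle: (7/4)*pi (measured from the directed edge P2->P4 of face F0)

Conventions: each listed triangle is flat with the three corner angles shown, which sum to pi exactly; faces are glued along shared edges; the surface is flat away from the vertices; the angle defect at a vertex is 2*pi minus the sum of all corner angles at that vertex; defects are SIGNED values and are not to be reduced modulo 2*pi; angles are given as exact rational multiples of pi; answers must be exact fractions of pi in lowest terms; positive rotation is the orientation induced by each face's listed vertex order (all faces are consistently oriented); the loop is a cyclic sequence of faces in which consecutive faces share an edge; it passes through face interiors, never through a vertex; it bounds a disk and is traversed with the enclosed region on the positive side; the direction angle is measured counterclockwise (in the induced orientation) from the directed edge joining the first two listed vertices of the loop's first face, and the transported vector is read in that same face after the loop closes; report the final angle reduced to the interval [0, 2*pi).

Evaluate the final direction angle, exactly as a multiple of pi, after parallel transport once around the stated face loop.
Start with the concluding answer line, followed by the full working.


Answer: final direction angle = pi/4

enclosed vertex P2: corner angles sum to (3/4)*pi, defect = 2*pi - (3/4)*pi = (5/4)*pi
enclosed vertex P4: corner angles sum to (3/4)*pi, defect = 2*pi - (3/4)*pi = (5/4)*pi
by Gauss-Bonnet the loop rotates the vector by the enclosed defect sum (positive orientation, mod 2*pi)
final angle = (7/4)*pi + (5/2)*pi = pi/4 (mod 2*pi)


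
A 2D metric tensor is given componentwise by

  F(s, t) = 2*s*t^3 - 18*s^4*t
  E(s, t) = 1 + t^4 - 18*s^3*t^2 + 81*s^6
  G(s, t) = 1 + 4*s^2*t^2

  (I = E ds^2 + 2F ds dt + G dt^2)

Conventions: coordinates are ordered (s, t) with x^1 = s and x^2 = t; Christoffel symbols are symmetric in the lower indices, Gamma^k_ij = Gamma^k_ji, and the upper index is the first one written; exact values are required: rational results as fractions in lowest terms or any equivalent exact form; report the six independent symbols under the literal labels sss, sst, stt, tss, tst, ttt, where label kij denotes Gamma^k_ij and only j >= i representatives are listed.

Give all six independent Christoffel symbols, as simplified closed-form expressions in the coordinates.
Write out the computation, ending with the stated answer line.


E = 1 + t^4 - 18*s^3*t^2 + 81*s^6; F = 2*s*t^3 - 18*s^4*t; G = 1 + 4*s^2*t^2
Gamma^k_ij = (1/2) g^{kl} (d_i g_jl + d_j g_il - d_l g_ij), with g^inv = (1/(EG-F^2)) [[G, -F], [-F, E]]
first partials: E_s = -54*s^2*t^2 + 486*s^5, E_t = 4*t^3 - 36*s^3*t, F_s = 2*t^3 - 72*s^3*t, F_t = 6*s*t^2 - 18*s^4, G_s = 8*s*t^2, G_t = 8*s^2*t
D = EG - F^2 = 1 + t^4 + 4*s^2*t^2 - 18*s^3*t^2 + 81*s^6
expanded: Gamma^s_ss = (G E_s - 2F F_s + F E_t)/(2D), Gamma^s_st = (G E_t - F G_s)/(2D), Gamma^s_tt = (2G F_t - G G_s - F G_t)/(2D), Gamma^t_ss = (2E F_s - E E_t - F E_s)/(2D), Gamma^t_st = (E G_s - F E_t)/(2D), Gamma^t_tt = (E G_t - 2F F_t + F G_s)/(2D); substitute and cancel common factors

Answer: Gamma_sss = (243*s^5 - 27*s^2*t^2)/(81*s^6 - 18*s^3*t^2 + 4*s^2*t^2 + t^4 + 1), Gamma_sst = (-18*s^3*t + 2*t^3)/(81*s^6 - 18*s^3*t^2 + 4*s^2*t^2 + t^4 + 1), Gamma_stt = (-18*s^4 + 2*s*t^2)/(81*s^6 - 18*s^3*t^2 + 4*s^2*t^2 + t^4 + 1), Gamma_tss = -54*s^3*t/(81*s^6 - 18*s^3*t^2 + 4*s^2*t^2 + t^4 + 1), Gamma_tst = 4*s*t^2/(81*s^6 - 18*s^3*t^2 + 4*s^2*t^2 + t^4 + 1), Gamma_ttt = 4*s^2*t/(81*s^6 - 18*s^3*t^2 + 4*s^2*t^2 + t^4 + 1)


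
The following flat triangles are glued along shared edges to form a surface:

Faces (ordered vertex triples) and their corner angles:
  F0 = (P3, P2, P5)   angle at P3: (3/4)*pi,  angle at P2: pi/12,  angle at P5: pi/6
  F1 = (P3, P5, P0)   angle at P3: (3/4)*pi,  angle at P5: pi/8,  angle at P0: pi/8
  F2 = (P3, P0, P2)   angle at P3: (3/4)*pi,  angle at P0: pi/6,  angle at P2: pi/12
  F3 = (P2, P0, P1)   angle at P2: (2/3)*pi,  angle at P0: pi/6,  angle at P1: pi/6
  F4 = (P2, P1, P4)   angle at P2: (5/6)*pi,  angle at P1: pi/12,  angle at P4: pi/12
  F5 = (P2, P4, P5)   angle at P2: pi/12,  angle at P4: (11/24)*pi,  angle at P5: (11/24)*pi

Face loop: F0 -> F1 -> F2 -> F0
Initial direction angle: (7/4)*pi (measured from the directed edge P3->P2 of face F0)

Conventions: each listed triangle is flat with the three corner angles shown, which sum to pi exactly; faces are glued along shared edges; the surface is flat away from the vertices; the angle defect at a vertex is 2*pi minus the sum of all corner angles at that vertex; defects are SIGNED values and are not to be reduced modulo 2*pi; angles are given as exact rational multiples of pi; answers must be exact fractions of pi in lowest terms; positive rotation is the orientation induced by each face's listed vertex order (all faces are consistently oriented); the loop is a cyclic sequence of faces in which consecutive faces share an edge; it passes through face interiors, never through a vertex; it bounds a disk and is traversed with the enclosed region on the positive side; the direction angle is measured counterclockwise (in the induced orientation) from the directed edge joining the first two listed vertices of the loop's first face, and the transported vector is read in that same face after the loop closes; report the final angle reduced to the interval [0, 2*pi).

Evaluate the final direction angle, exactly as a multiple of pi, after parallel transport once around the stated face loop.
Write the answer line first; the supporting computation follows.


Answer: final direction angle = (3/2)*pi

enclosed vertex P3: corner angles sum to (9/4)*pi, defect = 2*pi - (9/4)*pi = -pi/4
final direction = starting direction + enclosed defect total, reduced mod 2*pi (induced orientation)
final angle = (7/4)*pi - pi/4 = (3/2)*pi (mod 2*pi)


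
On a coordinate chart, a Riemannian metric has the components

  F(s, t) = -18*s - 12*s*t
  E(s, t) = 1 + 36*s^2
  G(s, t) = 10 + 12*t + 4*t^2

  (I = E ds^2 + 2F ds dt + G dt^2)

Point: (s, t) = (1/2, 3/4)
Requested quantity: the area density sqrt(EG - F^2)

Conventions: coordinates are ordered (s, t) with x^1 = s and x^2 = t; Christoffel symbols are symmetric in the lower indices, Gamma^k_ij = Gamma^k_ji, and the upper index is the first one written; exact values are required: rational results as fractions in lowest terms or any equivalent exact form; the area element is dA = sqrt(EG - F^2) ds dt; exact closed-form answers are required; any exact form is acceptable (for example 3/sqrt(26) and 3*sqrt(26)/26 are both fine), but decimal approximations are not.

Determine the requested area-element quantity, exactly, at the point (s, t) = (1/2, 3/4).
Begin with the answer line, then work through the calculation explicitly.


Answer: sqrt(EG - F^2) = 11/2

E = 10, F = -27/2, G = 85/4; EG - F^2 = 121/4


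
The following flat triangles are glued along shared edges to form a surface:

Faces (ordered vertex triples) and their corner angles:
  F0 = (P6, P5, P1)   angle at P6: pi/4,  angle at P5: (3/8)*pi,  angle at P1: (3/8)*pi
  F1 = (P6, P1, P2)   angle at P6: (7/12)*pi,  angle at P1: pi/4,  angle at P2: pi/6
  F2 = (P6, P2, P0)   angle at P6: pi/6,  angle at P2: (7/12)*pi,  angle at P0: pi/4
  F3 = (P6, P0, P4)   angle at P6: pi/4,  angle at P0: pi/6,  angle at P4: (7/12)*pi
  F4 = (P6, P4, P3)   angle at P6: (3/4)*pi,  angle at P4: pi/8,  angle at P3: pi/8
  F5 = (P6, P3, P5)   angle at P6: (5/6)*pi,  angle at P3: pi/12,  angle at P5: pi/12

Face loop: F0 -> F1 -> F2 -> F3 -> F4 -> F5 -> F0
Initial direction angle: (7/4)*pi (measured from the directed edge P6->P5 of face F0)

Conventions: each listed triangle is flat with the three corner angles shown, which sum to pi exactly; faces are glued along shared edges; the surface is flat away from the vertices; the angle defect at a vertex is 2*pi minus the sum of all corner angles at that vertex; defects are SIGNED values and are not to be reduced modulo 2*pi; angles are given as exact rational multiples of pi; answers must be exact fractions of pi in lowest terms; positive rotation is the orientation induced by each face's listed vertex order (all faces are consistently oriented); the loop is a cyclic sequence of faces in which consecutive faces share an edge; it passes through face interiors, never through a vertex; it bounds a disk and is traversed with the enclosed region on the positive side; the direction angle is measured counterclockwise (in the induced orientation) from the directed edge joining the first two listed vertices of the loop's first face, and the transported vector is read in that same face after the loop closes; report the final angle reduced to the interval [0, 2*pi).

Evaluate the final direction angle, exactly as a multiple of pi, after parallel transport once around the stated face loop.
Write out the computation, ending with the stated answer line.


enclosed vertex P6: corner angles sum to (17/6)*pi, defect = 2*pi - (17/6)*pi = (-5/6)*pi
the rotation equals the total enclosed defect, so the final angle is initial + defects (mod 2*pi)
final angle = (7/4)*pi - (5/6)*pi = (11/12)*pi (mod 2*pi)

Answer: final direction angle = (11/12)*pi


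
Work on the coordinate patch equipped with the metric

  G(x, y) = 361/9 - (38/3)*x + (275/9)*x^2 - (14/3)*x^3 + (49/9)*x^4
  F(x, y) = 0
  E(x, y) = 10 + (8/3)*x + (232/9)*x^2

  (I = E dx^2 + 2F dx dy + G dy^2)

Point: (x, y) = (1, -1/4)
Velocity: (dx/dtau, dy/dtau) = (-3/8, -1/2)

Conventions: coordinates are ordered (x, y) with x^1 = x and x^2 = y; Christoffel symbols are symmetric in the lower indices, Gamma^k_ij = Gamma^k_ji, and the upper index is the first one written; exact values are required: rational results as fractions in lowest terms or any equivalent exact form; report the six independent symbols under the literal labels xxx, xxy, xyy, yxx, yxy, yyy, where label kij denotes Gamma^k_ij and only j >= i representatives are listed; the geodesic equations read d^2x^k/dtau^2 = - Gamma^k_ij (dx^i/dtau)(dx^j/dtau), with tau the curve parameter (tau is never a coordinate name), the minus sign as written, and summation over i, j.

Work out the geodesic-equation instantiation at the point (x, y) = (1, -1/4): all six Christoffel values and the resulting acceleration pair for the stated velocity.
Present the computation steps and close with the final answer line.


E = 346/9, F = 0, G = 529/9 at the point
E_x = 488/9, E_y = 0, F_x = 0, F_y = 0, G_x = 506/9, G_y = 0
EG - F^2 = 183034/81;  g^inv = (81/183034) * [[529/9, 0], [0, 346/9]]
first-kind symbols [ij,l] = (1/2)(d_i g_jl + d_j g_il - d_l g_ij): [xx,x] = E_x/2 = 244/9, [xx,y] = F_x - E_y/2 = 0, [xy,x] = E_y/2 = 0, [xy,y] = G_x/2 = 253/9, [yy,x] = F_y - G_x/2 = -253/9, [yy,y] = G_y/2 = 0
Gamma^x_ij = (G*[ij,x] - F*[ij,y])/(EG - F^2), Gamma^y_ij = (E*[ij,y] - F*[ij,x])/(EG - F^2)
Gamma_xxx = 122/173, Gamma_xxy = 0, Gamma_xyy = -253/346, Gamma_yxx = 0, Gamma_yxy = 11/23, Gamma_yyy = 0
d^2x/dtau^2 = -(Gamma_xxx*(-3/8)^2 + 2*Gamma_xxy*(-3/8)*(-1/2) + Gamma_xyy*(-1/2)^2) = 463/5536
d^2y/dtau^2 = -(Gamma_yxx*(-3/8)^2 + 2*Gamma_yxy*(-3/8)*(-1/2) + Gamma_yyy*(-1/2)^2) = -33/184

Answer: Gamma_xxx = 122/173, Gamma_xxy = 0, Gamma_xyy = -253/346, Gamma_yxx = 0, Gamma_yxy = 11/23, Gamma_yyy = 0; accelerations (d^2x/dtau^2, d^2y/dtau^2) = (463/5536, -33/184)


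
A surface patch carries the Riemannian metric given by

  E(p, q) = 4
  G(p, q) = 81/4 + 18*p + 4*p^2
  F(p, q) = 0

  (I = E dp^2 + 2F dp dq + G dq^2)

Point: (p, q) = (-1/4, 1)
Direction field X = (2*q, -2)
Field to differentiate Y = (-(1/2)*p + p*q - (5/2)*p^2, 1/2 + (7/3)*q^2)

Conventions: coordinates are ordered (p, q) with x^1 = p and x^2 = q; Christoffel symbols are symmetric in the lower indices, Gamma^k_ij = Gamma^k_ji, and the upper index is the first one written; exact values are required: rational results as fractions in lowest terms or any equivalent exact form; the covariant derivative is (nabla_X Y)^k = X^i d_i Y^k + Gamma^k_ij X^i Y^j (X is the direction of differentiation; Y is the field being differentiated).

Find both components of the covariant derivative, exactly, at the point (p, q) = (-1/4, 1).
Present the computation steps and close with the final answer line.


E = 4, F = 0, G = 16 at the point
E_p = 0, E_q = 0, F_p = 0, F_q = 0, G_p = 16, G_q = 0
EG - F^2 = 64;  g^inv = (1/64) * [[16, 0], [0, 4]]
first-kind symbols [ij,l] = (1/2)(d_i g_jl + d_j g_il - d_l g_ij): [pp,p] = E_p/2 = 0, [pp,q] = F_p - E_q/2 = 0, [pq,p] = E_q/2 = 0, [pq,q] = G_p/2 = 8, [qq,p] = F_q - G_p/2 = -8, [qq,q] = G_q/2 = 0
Gamma^p_ij = (G*[ij,p] - F*[ij,q])/(EG - F^2), Gamma^q_ij = (E*[ij,q] - F*[ij,p])/(EG - F^2)
Gamma_ppp = 0, Gamma_ppq = 0, Gamma_pqq = -2, Gamma_qpp = 0, Gamma_qpq = 1/2, Gamma_qqq = 0
X = (2, -2), Y = (-9/32, 17/6) at the point

Answer: (nabla_X Y)^p = 46/3, (nabla_X Y)^q = -199/32


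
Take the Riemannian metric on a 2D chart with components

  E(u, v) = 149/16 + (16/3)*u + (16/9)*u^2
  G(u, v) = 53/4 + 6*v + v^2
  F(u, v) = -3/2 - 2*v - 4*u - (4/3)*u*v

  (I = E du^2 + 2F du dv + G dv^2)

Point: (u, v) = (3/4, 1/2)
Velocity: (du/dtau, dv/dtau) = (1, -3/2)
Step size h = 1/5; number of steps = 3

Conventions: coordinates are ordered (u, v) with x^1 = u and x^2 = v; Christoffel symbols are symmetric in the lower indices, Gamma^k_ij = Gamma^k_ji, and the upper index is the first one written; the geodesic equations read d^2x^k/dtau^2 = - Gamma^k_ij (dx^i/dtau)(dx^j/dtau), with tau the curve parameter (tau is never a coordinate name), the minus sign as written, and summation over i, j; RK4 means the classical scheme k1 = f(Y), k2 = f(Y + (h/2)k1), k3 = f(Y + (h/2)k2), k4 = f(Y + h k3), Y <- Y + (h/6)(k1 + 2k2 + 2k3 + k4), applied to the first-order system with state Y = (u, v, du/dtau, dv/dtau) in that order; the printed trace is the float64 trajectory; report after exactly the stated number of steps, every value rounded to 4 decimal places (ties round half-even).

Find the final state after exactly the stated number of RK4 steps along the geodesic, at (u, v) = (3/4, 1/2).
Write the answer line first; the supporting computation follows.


Answer: u = 1.3743, v = -0.4272, du/dtau = 1.0822, dv/dtau = -1.5919

f(Y) = (du/dtau, dv/dtau, -Gamma^u_ij Y'^i Y'^j, -Gamma^v_ij Y'^i Y'^j) with the Gammas evaluated at the stage position; h = 0.200000; intermediate values shown to 6 dp
step 0: u = 0.7500, v = 0.5000, du/dtau = 1.0000, dv/dtau = -1.5000
step 1:
  k1: at (u, v) = (0.750000, 0.500000), (du/dtau, dv/dtau) = (1.000000, -1.500000); Gamma_uuu = 0.189852, Gamma_uuv = 0.000000, Gamma_uvv = -0.142389, Gamma_vuu = -0.213791, Gamma_vuv = 0.000000, Gamma_vvv = 0.160343; k1 = (1.000000, -1.500000, 0.130523, -0.146982)
  k2: at (u, v) = (0.850000, 0.350000), (du/dtau, dv/dtau) = (1.013052, -1.514698); Gamma_uuu = 0.191051, Gamma_uuv = 0.000000, Gamma_uvv = -0.143289, Gamma_vuu = -0.214639, Gamma_vuv = 0.000000, Gamma_vvv = 0.160979; k2 = (1.013052, -1.514698, 0.132677, -0.149057)
  k3: at (u, v) = (0.851305, 0.348530), (du/dtau, dv/dtau) = (1.013268, -1.514906); Gamma_uuu = 0.191052, Gamma_uuv = 0.000000, Gamma_uvv = -0.143289, Gamma_vuu = -0.214633, Gamma_vuv = 0.000000, Gamma_vvv = 0.160975; k3 = (1.013268, -1.514906, 0.132684, -0.149061)
  k4: at (u, v) = (0.952654, 0.197019), (du/dtau, dv/dtau) = (1.026537, -1.529812); Gamma_uuu = 0.192246, Gamma_uuv = 0.000000, Gamma_uvv = -0.144185, Gamma_vuu = -0.215458, Gamma_vuv = 0.000000, Gamma_vvv = 0.161594; k4 = (1.026537, -1.529812, 0.134854, -0.151137)
  Y <- Y + (h/6)(k1 + 2k2 + 2k3 + k4): u = 0.9526, v = 0.1970, du/dtau = 1.0265, dv/dtau = -1.5298
step 2:
  k1: at (u, v) = (0.952639, 0.197033), (du/dtau, dv/dtau) = (1.026537, -1.529812); Gamma_uuu = 0.192247, Gamma_uuv = 0.000000, Gamma_uvv = -0.144185, Gamma_vuu = -0.215458, Gamma_vuv = 0.000000, Gamma_vvv = 0.161594; k1 = (1.026537, -1.529812, 0.134854, -0.151137)
  k2: at (u, v) = (1.055293, 0.044051), (du/dtau, dv/dtau) = (1.040022, -1.544926); Gamma_uuu = 0.193435, Gamma_uuv = 0.000000, Gamma_uvv = -0.145076, Gamma_vuu = -0.216260, Gamma_vuv = 0.000000, Gamma_vvv = 0.162195; k2 = (1.040022, -1.544926, 0.137039, -0.153210)
  k3: at (u, v) = (1.056641, 0.042540), (du/dtau, dv/dtau) = (1.040241, -1.545133); Gamma_uuu = 0.193435, Gamma_uuv = 0.000000, Gamma_uvv = -0.145076, Gamma_vuu = -0.216254, Gamma_vuv = 0.000000, Gamma_vvv = 0.162191; k3 = (1.040241, -1.545133, 0.137044, -0.153211)
  k4: at (u, v) = (1.160687, -0.111994), (du/dtau, dv/dtau) = (1.053945, -1.560454); Gamma_uuu = 0.194614, Gamma_uuv = 0.000000, Gamma_uvv = -0.145961, Gamma_vuu = -0.217030, Gamma_vuv = 0.000000, Gamma_vvv = 0.162772; k4 = (1.053945, -1.560454, 0.139239, -0.155276)
  Y <- Y + (h/6)(k1 + 2k2 + 2k3 + k4): u = 1.1607, v = -0.1120, du/dtau = 1.0539, dv/dtau = -1.5605
step 3:
  k1: at (u, v) = (1.160673, -0.111980), (du/dtau, dv/dtau) = (1.053945, -1.560454); Gamma_uuu = 0.194615, Gamma_uuv = 0.000000, Gamma_uvv = -0.145961, Gamma_vuu = -0.217030, Gamma_vuv = 0.000000, Gamma_vvv = 0.162772; k1 = (1.053945, -1.560454, 0.139239, -0.155276)
  k2: at (u, v) = (1.266067, -0.268025), (du/dtau, dv/dtau) = (1.067869, -1.575981); Gamma_uuu = 0.195785, Gamma_uuv = 0.000000, Gamma_uvv = -0.146839, Gamma_vuu = -0.217778, Gamma_vuv = 0.000000, Gamma_vvv = 0.163333; k2 = (1.067869, -1.575981, 0.141443, -0.157332)
  k3: at (u, v) = (1.267460, -0.269578), (du/dtau, dv/dtau) = (1.068090, -1.576187); Gamma_uuu = 0.195784, Gamma_uuv = 0.000000, Gamma_uvv = -0.146838, Gamma_vuu = -0.217770, Gamma_vuv = 0.000000, Gamma_vvv = 0.163328; k3 = (1.068090, -1.576187, 0.141446, -0.157330)
  k4: at (u, v) = (1.374291, -0.427217), (du/dtau, dv/dtau) = (1.082234, -1.591920); Gamma_uuu = 0.196942, Gamma_uuv = 0.000000, Gamma_uvv = -0.147706, Gamma_vuu = -0.218488, Gamma_vuv = 0.000000, Gamma_vvv = 0.163866; k4 = (1.082234, -1.591920, 0.143654, -0.159370)
  Y <- Y + (h/6)(k1 + 2k2 + 2k3 + k4): u = 1.3743, v = -0.4272, du/dtau = 1.0822, dv/dtau = -1.5919


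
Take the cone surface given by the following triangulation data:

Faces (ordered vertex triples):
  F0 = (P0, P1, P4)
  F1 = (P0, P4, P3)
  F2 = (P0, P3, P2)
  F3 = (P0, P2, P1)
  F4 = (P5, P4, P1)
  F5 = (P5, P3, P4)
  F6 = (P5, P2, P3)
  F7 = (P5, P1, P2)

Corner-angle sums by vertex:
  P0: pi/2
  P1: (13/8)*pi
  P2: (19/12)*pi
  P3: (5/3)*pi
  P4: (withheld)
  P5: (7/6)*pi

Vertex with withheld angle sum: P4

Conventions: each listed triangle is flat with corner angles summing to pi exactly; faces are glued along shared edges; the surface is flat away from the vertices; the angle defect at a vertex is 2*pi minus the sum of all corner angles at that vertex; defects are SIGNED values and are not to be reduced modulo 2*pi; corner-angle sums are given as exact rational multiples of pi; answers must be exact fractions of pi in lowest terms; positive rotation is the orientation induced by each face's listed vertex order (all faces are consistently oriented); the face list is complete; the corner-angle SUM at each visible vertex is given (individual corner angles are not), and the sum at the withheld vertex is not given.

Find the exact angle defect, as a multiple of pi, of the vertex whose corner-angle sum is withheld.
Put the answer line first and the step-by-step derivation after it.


Answer: defect(P4) = (13/24)*pi

V = 6, E = 12, F = 8; chi = V - E + F = 2
Gauss-Bonnet: total defect = 2*pi*chi = 4*pi; visible defects sum to (83/24)*pi


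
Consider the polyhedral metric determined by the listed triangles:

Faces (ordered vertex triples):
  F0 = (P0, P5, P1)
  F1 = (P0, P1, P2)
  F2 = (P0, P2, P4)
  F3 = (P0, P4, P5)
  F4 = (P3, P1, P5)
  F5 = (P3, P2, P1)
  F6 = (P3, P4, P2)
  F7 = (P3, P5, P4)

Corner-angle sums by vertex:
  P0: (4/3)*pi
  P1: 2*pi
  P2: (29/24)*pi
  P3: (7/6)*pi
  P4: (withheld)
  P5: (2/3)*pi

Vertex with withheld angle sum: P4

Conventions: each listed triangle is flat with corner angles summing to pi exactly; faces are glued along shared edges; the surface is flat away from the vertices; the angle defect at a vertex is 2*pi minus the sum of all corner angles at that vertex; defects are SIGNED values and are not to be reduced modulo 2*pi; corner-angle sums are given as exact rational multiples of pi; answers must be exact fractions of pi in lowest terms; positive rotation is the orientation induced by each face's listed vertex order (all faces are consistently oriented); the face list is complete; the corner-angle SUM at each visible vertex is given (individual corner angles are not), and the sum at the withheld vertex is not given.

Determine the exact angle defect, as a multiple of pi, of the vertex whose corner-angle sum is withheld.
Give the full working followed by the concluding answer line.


V = 6, E = 12, F = 8; chi = V - E + F = 2
Gauss-Bonnet: total defect = 2*pi*chi = 4*pi; visible defects sum to (29/8)*pi

Answer: defect(P4) = (3/8)*pi


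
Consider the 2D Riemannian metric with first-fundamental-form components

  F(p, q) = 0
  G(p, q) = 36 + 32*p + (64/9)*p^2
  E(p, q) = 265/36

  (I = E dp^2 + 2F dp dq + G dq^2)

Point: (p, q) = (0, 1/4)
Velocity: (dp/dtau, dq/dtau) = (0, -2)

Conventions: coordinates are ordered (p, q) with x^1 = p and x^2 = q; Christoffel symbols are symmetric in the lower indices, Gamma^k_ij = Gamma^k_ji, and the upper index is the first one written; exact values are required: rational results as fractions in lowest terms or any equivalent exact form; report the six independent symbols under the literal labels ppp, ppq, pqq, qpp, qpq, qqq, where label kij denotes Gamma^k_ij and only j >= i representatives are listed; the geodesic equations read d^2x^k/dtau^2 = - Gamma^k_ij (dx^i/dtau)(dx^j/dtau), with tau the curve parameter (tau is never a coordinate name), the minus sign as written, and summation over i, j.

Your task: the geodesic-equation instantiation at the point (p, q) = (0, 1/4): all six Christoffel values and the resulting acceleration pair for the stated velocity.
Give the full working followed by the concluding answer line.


E = 265/36, F = 0, G = 36 at the point
E_p = 0, E_q = 0, F_p = 0, F_q = 0, G_p = 32, G_q = 0
EG - F^2 = 265;  g^inv = (1/265) * [[36, 0], [0, 265/36]]
first-kind symbols [ij,l] = (1/2)(d_i g_jl + d_j g_il - d_l g_ij): [pp,p] = E_p/2 = 0, [pp,q] = F_p - E_q/2 = 0, [pq,p] = E_q/2 = 0, [pq,q] = G_p/2 = 16, [qq,p] = F_q - G_p/2 = -16, [qq,q] = G_q/2 = 0
Gamma^p_ij = (G*[ij,p] - F*[ij,q])/(EG - F^2), Gamma^q_ij = (E*[ij,q] - F*[ij,p])/(EG - F^2)
Gamma_ppp = 0, Gamma_ppq = 0, Gamma_pqq = -576/265, Gamma_qpp = 0, Gamma_qpq = 4/9, Gamma_qqq = 0
d^2p/dtau^2 = -(Gamma_ppp*(0)^2 + 2*Gamma_ppq*(0)*(-2) + Gamma_pqq*(-2)^2) = 2304/265
d^2q/dtau^2 = -(Gamma_qpp*(0)^2 + 2*Gamma_qpq*(0)*(-2) + Gamma_qqq*(-2)^2) = 0

Answer: Gamma_ppp = 0, Gamma_ppq = 0, Gamma_pqq = -576/265, Gamma_qpp = 0, Gamma_qpq = 4/9, Gamma_qqq = 0; accelerations (d^2p/dtau^2, d^2q/dtau^2) = (2304/265, 0)


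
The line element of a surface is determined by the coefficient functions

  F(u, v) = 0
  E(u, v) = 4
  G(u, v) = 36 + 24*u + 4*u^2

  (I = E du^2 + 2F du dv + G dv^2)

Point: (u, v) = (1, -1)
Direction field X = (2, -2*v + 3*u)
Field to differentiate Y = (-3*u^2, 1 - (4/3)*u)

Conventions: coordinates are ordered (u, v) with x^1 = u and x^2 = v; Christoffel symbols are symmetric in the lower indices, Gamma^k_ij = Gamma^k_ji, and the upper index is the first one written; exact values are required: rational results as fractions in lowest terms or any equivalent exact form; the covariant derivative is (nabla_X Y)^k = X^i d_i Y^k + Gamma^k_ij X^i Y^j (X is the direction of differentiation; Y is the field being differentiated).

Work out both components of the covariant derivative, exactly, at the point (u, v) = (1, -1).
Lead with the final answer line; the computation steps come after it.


Answer: (nabla_X Y)^u = -16/3, (nabla_X Y)^v = -79/12

E = 4, F = 0, G = 64 at the point
E_u = 0, E_v = 0, F_u = 0, F_v = 0, G_u = 32, G_v = 0
EG - F^2 = 256;  g^inv = (1/256) * [[64, 0], [0, 4]]
first-kind symbols [ij,l] = (1/2)(d_i g_jl + d_j g_il - d_l g_ij): [uu,u] = E_u/2 = 0, [uu,v] = F_u - E_v/2 = 0, [uv,u] = E_v/2 = 0, [uv,v] = G_u/2 = 16, [vv,u] = F_v - G_u/2 = -16, [vv,v] = G_v/2 = 0
Gamma^u_ij = (G*[ij,u] - F*[ij,v])/(EG - F^2), Gamma^v_ij = (E*[ij,v] - F*[ij,u])/(EG - F^2)
Gamma_uuu = 0, Gamma_uuv = 0, Gamma_uvv = -4, Gamma_vuu = 0, Gamma_vuv = 1/4, Gamma_vvv = 0
X = (2, 5), Y = (-3, -1/3) at the point


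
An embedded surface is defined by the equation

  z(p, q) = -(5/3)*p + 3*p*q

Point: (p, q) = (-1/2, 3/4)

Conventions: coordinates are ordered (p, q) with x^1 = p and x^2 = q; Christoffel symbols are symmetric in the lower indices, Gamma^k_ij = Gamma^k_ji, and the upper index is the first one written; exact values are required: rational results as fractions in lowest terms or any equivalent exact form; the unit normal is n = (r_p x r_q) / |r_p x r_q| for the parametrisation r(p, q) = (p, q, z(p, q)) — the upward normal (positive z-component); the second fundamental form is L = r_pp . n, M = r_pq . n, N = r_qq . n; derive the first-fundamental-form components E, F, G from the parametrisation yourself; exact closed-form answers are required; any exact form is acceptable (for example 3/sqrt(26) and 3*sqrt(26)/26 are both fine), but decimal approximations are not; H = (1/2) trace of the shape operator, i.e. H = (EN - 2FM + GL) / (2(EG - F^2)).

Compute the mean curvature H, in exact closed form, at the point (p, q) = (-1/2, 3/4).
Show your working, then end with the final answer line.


z_p = 7/12, z_q = -3/2, z_pp = 0, z_pq = 3, z_qq = 0
E = 193/144, F = -7/8, G = 13/4; answer radicand W^2 = 517/144
unnormalised second-form numerators: l = 0, m = 3, n = 0; L = l/sqrt(517/144), and similarly M = m/sqrt(W^2), N = n/sqrt(W^2)
H = (E*n - 2*F*m + G*l) / (2*(EG - F^2)*sqrt(W^2)); E*n - 2*F*m + G*l = 21/4, EG - F^2 = 517/144, so H = (378/517)/sqrt(517/144)

Answer: H = 4536*sqrt(517)/267289


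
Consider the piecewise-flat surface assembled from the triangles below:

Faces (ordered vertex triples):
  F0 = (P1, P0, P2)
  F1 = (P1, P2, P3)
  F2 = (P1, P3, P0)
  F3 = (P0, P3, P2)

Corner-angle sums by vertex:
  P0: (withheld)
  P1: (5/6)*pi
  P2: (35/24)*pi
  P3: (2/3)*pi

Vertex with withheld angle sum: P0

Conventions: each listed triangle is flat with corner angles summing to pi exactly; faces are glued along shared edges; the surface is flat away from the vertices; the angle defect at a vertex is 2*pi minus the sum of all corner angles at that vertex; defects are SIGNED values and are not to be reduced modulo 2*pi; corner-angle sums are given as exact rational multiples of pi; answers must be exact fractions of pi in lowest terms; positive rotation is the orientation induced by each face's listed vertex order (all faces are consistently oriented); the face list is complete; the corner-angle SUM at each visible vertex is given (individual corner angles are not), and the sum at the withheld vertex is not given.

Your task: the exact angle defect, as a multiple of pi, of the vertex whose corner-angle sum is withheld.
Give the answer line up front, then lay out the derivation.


Answer: defect(P0) = (23/24)*pi

V = 4, E = 6, F = 4; chi = V - E + F = 2
Gauss-Bonnet: total defect = 2*pi*chi = 4*pi; visible defects sum to (73/24)*pi


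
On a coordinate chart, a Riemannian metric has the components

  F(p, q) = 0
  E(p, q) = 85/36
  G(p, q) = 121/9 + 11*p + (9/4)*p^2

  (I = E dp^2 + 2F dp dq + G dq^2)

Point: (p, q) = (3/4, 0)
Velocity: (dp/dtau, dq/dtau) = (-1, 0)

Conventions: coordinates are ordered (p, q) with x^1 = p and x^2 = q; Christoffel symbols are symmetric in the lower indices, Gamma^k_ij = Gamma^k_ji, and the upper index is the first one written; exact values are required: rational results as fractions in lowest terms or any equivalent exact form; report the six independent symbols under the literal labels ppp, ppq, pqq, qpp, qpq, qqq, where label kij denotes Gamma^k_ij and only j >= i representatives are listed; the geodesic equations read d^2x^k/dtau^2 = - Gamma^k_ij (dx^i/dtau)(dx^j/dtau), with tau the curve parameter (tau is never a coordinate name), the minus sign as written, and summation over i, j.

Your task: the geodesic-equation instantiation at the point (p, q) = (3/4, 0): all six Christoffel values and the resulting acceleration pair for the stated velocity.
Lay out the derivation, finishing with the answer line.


E = 85/36, F = 0, G = 13225/576 at the point
E_p = 0, E_q = 0, F_p = 0, F_q = 0, G_p = 115/8, G_q = 0
EG - F^2 = 1124125/20736;  g^inv = (20736/1124125) * [[13225/576, 0], [0, 85/36]]
first-kind symbols [ij,l] = (1/2)(d_i g_jl + d_j g_il - d_l g_ij): [pp,p] = E_p/2 = 0, [pp,q] = F_p - E_q/2 = 0, [pq,p] = E_q/2 = 0, [pq,q] = G_p/2 = 115/16, [qq,p] = F_q - G_p/2 = -115/16, [qq,q] = G_q/2 = 0
Gamma^p_ij = (G*[ij,p] - F*[ij,q])/(EG - F^2), Gamma^q_ij = (E*[ij,q] - F*[ij,p])/(EG - F^2)
Gamma_ppp = 0, Gamma_ppq = 0, Gamma_pqq = -207/68, Gamma_qpp = 0, Gamma_qpq = 36/115, Gamma_qqq = 0
d^2p/dtau^2 = -(Gamma_ppp*(-1)^2 + 2*Gamma_ppq*(-1)*(0) + Gamma_pqq*(0)^2) = 0
d^2q/dtau^2 = -(Gamma_qpp*(-1)^2 + 2*Gamma_qpq*(-1)*(0) + Gamma_qqq*(0)^2) = 0

Answer: Gamma_ppp = 0, Gamma_ppq = 0, Gamma_pqq = -207/68, Gamma_qpp = 0, Gamma_qpq = 36/115, Gamma_qqq = 0; accelerations (d^2p/dtau^2, d^2q/dtau^2) = (0, 0)


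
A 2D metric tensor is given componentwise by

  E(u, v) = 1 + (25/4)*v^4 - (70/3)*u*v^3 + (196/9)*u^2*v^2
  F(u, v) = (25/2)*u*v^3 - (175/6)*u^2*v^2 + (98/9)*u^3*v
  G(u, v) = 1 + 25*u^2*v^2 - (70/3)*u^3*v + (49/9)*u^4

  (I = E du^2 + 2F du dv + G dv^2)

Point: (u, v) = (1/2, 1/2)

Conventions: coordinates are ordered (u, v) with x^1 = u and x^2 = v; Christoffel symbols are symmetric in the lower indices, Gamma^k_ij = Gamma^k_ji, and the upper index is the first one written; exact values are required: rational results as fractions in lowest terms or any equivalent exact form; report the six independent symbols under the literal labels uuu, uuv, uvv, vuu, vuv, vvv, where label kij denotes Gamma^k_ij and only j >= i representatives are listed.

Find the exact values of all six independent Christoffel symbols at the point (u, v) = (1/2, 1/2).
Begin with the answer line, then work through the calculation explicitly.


Answer: Gamma_uuu = 8/11, Gamma_uuv = -4/77, Gamma_uvv = -60/77, Gamma_vuu = -128/143, Gamma_vuv = 64/1001, Gamma_vvv = 960/1001

E = 745/576, F = -13/36, G = 13/9 at the point
E_u = 91/36, E_v = -13/72, F_u = -79/48, F_v = -179/144, G_u = 2/9, G_v = 10/3
EG - F^2 = 1001/576;  g^inv = (576/1001) * [[13/9, 13/36], [13/36, 745/576]]
first-kind symbols [ij,l] = (1/2)(d_i g_jl + d_j g_il - d_l g_ij): [uu,u] = E_u/2 = 91/72, [uu,v] = F_u - E_v/2 = -14/9, [uv,u] = E_v/2 = -13/144, [uv,v] = G_u/2 = 1/9, [vv,u] = F_v - G_u/2 = -65/48, [vv,v] = G_v/2 = 5/3
Gamma^u_ij = (G*[ij,u] - F*[ij,v])/(EG - F^2), Gamma^v_ij = (E*[ij,v] - F*[ij,u])/(EG - F^2)


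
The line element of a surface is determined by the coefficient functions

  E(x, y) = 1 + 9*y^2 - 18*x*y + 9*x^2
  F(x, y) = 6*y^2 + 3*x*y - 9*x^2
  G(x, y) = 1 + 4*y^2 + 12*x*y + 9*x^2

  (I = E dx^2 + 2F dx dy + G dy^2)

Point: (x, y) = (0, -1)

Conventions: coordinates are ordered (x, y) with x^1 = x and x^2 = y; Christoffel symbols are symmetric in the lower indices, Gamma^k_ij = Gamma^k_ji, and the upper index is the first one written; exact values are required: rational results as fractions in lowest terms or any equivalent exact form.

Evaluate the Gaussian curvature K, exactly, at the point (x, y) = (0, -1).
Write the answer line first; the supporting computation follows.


Answer: K = -15/196

E = 10, F = 6, G = 5, EG - F^2 = 14 at the point
E_x = 18, E_y = -18, F_x = -3, F_y = -12, G_x = -12, G_y = -8
E_yy = 18, F_xy = 3, G_xx = 18
The intrinsic route: Brioschi's K = (det M1 - det M2)/(EG - F^2)^2.
M1 = [[-E_yy/2 + F_xy - G_xx/2, E_x/2, F_x - E_y/2], [F_y - G_x/2, E, F], [G_y/2, F, G]] = [[-15, 9, 6], [-6, 10, 6], [-4, 6, 5]]; det M1 = -132
M2 = [[0, E_y/2, G_x/2], [E_y/2, E, F], [G_x/2, F, G]] = [[0, -9, -6], [-9, 10, 6], [-6, 6, 5]]; det M2 = -117
det M1 - det M2 = -15; K = -15 / (14)^2 = -15/196


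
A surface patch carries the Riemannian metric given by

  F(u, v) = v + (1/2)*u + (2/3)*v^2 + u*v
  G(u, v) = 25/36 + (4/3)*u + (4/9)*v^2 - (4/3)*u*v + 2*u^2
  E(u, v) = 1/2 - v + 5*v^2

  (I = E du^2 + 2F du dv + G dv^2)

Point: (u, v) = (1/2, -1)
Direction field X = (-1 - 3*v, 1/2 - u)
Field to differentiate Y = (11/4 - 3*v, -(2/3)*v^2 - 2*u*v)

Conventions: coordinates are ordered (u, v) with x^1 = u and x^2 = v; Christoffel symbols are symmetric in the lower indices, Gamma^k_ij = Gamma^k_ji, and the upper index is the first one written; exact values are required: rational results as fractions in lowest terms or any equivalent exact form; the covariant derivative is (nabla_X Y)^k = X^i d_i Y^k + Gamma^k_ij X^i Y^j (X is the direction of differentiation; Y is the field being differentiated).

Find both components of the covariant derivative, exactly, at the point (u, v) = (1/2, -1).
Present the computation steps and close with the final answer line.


E = 13/2, F = -7/12, G = 107/36 at the point
E_u = 0, E_v = -11, F_u = -1/2, F_v = 1/6, G_u = 14/3, G_v = -14/9
EG - F^2 = 911/48;  g^inv = (48/911) * [[107/36, 7/12], [7/12, 13/2]]
first-kind symbols [ij,l] = (1/2)(d_i g_jl + d_j g_il - d_l g_ij): [uu,u] = E_u/2 = 0, [uu,v] = F_u - E_v/2 = 5, [uv,u] = E_v/2 = -11/2, [uv,v] = G_u/2 = 7/3, [vv,u] = F_v - G_u/2 = -13/6, [vv,v] = G_v/2 = -7/9
Gamma^u_ij = (G*[ij,u] - F*[ij,v])/(EG - F^2), Gamma^v_ij = (E*[ij,v] - F*[ij,u])/(EG - F^2)
Gamma_uuu = 140/911, Gamma_uuv = -2158/2733, Gamma_uvv = -2978/8199, Gamma_vuu = 1560/911, Gamma_vuv = 574/911, Gamma_vvv = -910/2733
X = (2, 0), Y = (23/4, 1/3) at the point

Answer: (nabla_X Y)^u = 10174/8199, (nabla_X Y)^v = 65900/2733
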